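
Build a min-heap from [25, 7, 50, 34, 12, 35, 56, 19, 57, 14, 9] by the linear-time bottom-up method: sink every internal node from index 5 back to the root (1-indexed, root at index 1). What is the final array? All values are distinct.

[7, 9, 35, 19, 12, 50, 56, 34, 57, 14, 25]

sift down from index 5:
  12 vs smaller child 9 at index 11, swap → [25, 7, 50, 34, 9, 35, 56, 19, 57, 14, 12]
sift down from index 4:
  34 vs smaller child 19 at index 8, swap → [25, 7, 50, 19, 9, 35, 56, 34, 57, 14, 12]
sift down from index 3:
  50 vs smaller child 35 at index 6, swap → [25, 7, 35, 19, 9, 50, 56, 34, 57, 14, 12]
sift down from index 2: already satisfies heap property
sift down from index 1:
  25 vs smaller child 7 at index 2, swap → [7, 25, 35, 19, 9, 50, 56, 34, 57, 14, 12]
  25 vs smaller child 9 at index 5, swap → [7, 9, 35, 19, 25, 50, 56, 34, 57, 14, 12]
  25 vs smaller child 12 at index 11, swap → [7, 9, 35, 19, 12, 50, 56, 34, 57, 14, 25]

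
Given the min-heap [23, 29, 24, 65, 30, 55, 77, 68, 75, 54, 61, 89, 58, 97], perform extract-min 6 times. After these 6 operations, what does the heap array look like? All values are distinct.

extract-min #1 returns 23:
  remove root 23; move last element 97 to root → [97, 29, 24, 65, 30, 55, 77, 68, 75, 54, 61, 89, 58]
  97 vs smaller child 24 at index 2, swap → [24, 29, 97, 65, 30, 55, 77, 68, 75, 54, 61, 89, 58]
  97 vs smaller child 55 at index 5, swap → [24, 29, 55, 65, 30, 97, 77, 68, 75, 54, 61, 89, 58]
  97 vs smaller child 58 at index 12, swap → [24, 29, 55, 65, 30, 58, 77, 68, 75, 54, 61, 89, 97]
extract-min #2 returns 24:
  remove root 24; move last element 97 to root → [97, 29, 55, 65, 30, 58, 77, 68, 75, 54, 61, 89]
  97 vs smaller child 29 at index 1, swap → [29, 97, 55, 65, 30, 58, 77, 68, 75, 54, 61, 89]
  97 vs smaller child 30 at index 4, swap → [29, 30, 55, 65, 97, 58, 77, 68, 75, 54, 61, 89]
  97 vs smaller child 54 at index 9, swap → [29, 30, 55, 65, 54, 58, 77, 68, 75, 97, 61, 89]
extract-min #3 returns 29:
  remove root 29; move last element 89 to root → [89, 30, 55, 65, 54, 58, 77, 68, 75, 97, 61]
  89 vs smaller child 30 at index 1, swap → [30, 89, 55, 65, 54, 58, 77, 68, 75, 97, 61]
  89 vs smaller child 54 at index 4, swap → [30, 54, 55, 65, 89, 58, 77, 68, 75, 97, 61]
  89 vs smaller child 61 at index 10, swap → [30, 54, 55, 65, 61, 58, 77, 68, 75, 97, 89]
extract-min #4 returns 30:
  remove root 30; move last element 89 to root → [89, 54, 55, 65, 61, 58, 77, 68, 75, 97]
  89 vs smaller child 54 at index 1, swap → [54, 89, 55, 65, 61, 58, 77, 68, 75, 97]
  89 vs smaller child 61 at index 4, swap → [54, 61, 55, 65, 89, 58, 77, 68, 75, 97]
extract-min #5 returns 54:
  remove root 54; move last element 97 to root → [97, 61, 55, 65, 89, 58, 77, 68, 75]
  97 vs smaller child 55 at index 2, swap → [55, 61, 97, 65, 89, 58, 77, 68, 75]
  97 vs smaller child 58 at index 5, swap → [55, 61, 58, 65, 89, 97, 77, 68, 75]
extract-min #6 returns 55:
  remove root 55; move last element 75 to root → [75, 61, 58, 65, 89, 97, 77, 68]
  75 vs smaller child 58 at index 2, swap → [58, 61, 75, 65, 89, 97, 77, 68]

[58, 61, 75, 65, 89, 97, 77, 68]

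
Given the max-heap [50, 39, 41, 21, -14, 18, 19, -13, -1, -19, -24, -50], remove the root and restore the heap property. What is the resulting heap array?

[41, 39, 19, 21, -14, 18, -50, -13, -1, -19, -24]

remove root 50; move last element -50 to root → [-50, 39, 41, 21, -14, 18, 19, -13, -1, -19, -24]
-50 vs larger child 41 at index 2, swap → [41, 39, -50, 21, -14, 18, 19, -13, -1, -19, -24]
-50 vs larger child 19 at index 6, swap → [41, 39, 19, 21, -14, 18, -50, -13, -1, -19, -24]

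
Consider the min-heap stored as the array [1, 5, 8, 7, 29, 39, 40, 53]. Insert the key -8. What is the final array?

[-8, 1, 8, 5, 29, 39, 40, 53, 7]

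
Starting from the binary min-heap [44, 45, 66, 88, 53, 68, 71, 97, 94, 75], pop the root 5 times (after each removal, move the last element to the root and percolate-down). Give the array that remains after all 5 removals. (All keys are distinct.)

[71, 75, 97, 88, 94]

extract-min #1 returns 44:
  remove root 44; move last element 75 to root → [75, 45, 66, 88, 53, 68, 71, 97, 94]
  75 vs smaller child 45 at index 1, swap → [45, 75, 66, 88, 53, 68, 71, 97, 94]
  75 vs smaller child 53 at index 4, swap → [45, 53, 66, 88, 75, 68, 71, 97, 94]
extract-min #2 returns 45:
  remove root 45; move last element 94 to root → [94, 53, 66, 88, 75, 68, 71, 97]
  94 vs smaller child 53 at index 1, swap → [53, 94, 66, 88, 75, 68, 71, 97]
  94 vs smaller child 75 at index 4, swap → [53, 75, 66, 88, 94, 68, 71, 97]
extract-min #3 returns 53:
  remove root 53; move last element 97 to root → [97, 75, 66, 88, 94, 68, 71]
  97 vs smaller child 66 at index 2, swap → [66, 75, 97, 88, 94, 68, 71]
  97 vs smaller child 68 at index 5, swap → [66, 75, 68, 88, 94, 97, 71]
extract-min #4 returns 66:
  remove root 66; move last element 71 to root → [71, 75, 68, 88, 94, 97]
  71 vs smaller child 68 at index 2, swap → [68, 75, 71, 88, 94, 97]
extract-min #5 returns 68:
  remove root 68; move last element 97 to root → [97, 75, 71, 88, 94]
  97 vs smaller child 71 at index 2, swap → [71, 75, 97, 88, 94]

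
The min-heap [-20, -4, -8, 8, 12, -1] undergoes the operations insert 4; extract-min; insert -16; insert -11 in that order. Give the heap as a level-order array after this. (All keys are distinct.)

insert 4:
  append 4 at index 6 → [-20, -4, -8, 8, 12, -1, 4] (no swap needed)
extract-min → returns -20:
  remove root -20; move last element 4 to root → [4, -4, -8, 8, 12, -1]
  4 vs smaller child -8 at index 2, swap → [-8, -4, 4, 8, 12, -1]
  4 vs only child -1 at index 5, swap → [-8, -4, -1, 8, 12, 4]
insert -16:
  append -16 at index 6 → [-8, -4, -1, 8, 12, 4, -16]
  -16 < parent -1 at index 2, swap → [-8, -4, -16, 8, 12, 4, -1]
  -16 < parent -8 at index 0, swap → [-16, -4, -8, 8, 12, 4, -1]
insert -11:
  append -11 at index 7 → [-16, -4, -8, 8, 12, 4, -1, -11]
  -11 < parent 8 at index 3, swap → [-16, -4, -8, -11, 12, 4, -1, 8]
  -11 < parent -4 at index 1, swap → [-16, -11, -8, -4, 12, 4, -1, 8]

[-16, -11, -8, -4, 12, 4, -1, 8]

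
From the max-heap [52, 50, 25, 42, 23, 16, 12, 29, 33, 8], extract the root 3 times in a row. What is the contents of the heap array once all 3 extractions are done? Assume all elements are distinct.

extract-max #1 returns 52:
  remove root 52; move last element 8 to root → [8, 50, 25, 42, 23, 16, 12, 29, 33]
  8 vs larger child 50 at index 1, swap → [50, 8, 25, 42, 23, 16, 12, 29, 33]
  8 vs larger child 42 at index 3, swap → [50, 42, 25, 8, 23, 16, 12, 29, 33]
  8 vs larger child 33 at index 8, swap → [50, 42, 25, 33, 23, 16, 12, 29, 8]
extract-max #2 returns 50:
  remove root 50; move last element 8 to root → [8, 42, 25, 33, 23, 16, 12, 29]
  8 vs larger child 42 at index 1, swap → [42, 8, 25, 33, 23, 16, 12, 29]
  8 vs larger child 33 at index 3, swap → [42, 33, 25, 8, 23, 16, 12, 29]
  8 vs only child 29 at index 7, swap → [42, 33, 25, 29, 23, 16, 12, 8]
extract-max #3 returns 42:
  remove root 42; move last element 8 to root → [8, 33, 25, 29, 23, 16, 12]
  8 vs larger child 33 at index 1, swap → [33, 8, 25, 29, 23, 16, 12]
  8 vs larger child 29 at index 3, swap → [33, 29, 25, 8, 23, 16, 12]

[33, 29, 25, 8, 23, 16, 12]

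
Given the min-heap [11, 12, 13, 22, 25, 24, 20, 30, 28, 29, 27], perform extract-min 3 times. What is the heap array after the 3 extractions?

[20, 22, 24, 27, 25, 28, 29, 30]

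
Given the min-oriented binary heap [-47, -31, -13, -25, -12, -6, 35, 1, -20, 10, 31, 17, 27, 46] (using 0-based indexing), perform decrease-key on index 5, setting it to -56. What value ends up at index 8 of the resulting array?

set index 5 from -6 to -56 → [-47, -31, -13, -25, -12, -56, 35, 1, -20, 10, 31, 17, 27, 46]
-56 < parent -13 at index 2, swap → [-47, -31, -56, -25, -12, -13, 35, 1, -20, 10, 31, 17, 27, 46]
-56 < parent -47 at index 0, swap → [-56, -31, -47, -25, -12, -13, 35, 1, -20, 10, 31, 17, 27, 46]
resulting array: [-56, -31, -47, -25, -12, -13, 35, 1, -20, 10, 31, 17, 27, 46]

-20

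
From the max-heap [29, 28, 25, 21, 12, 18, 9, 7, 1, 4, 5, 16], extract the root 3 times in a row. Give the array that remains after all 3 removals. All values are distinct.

[21, 16, 18, 7, 12, 5, 9, 4, 1]

extract-max #1 returns 29:
  remove root 29; move last element 16 to root → [16, 28, 25, 21, 12, 18, 9, 7, 1, 4, 5]
  16 vs larger child 28 at index 1, swap → [28, 16, 25, 21, 12, 18, 9, 7, 1, 4, 5]
  16 vs larger child 21 at index 3, swap → [28, 21, 25, 16, 12, 18, 9, 7, 1, 4, 5]
extract-max #2 returns 28:
  remove root 28; move last element 5 to root → [5, 21, 25, 16, 12, 18, 9, 7, 1, 4]
  5 vs larger child 25 at index 2, swap → [25, 21, 5, 16, 12, 18, 9, 7, 1, 4]
  5 vs larger child 18 at index 5, swap → [25, 21, 18, 16, 12, 5, 9, 7, 1, 4]
extract-max #3 returns 25:
  remove root 25; move last element 4 to root → [4, 21, 18, 16, 12, 5, 9, 7, 1]
  4 vs larger child 21 at index 1, swap → [21, 4, 18, 16, 12, 5, 9, 7, 1]
  4 vs larger child 16 at index 3, swap → [21, 16, 18, 4, 12, 5, 9, 7, 1]
  4 vs larger child 7 at index 7, swap → [21, 16, 18, 7, 12, 5, 9, 4, 1]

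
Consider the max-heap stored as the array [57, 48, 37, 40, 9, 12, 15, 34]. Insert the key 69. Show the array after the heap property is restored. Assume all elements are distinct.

append 69 at index 8 → [57, 48, 37, 40, 9, 12, 15, 34, 69]
69 > parent 40 at index 3, swap → [57, 48, 37, 69, 9, 12, 15, 34, 40]
69 > parent 48 at index 1, swap → [57, 69, 37, 48, 9, 12, 15, 34, 40]
69 > parent 57 at index 0, swap → [69, 57, 37, 48, 9, 12, 15, 34, 40]

[69, 57, 37, 48, 9, 12, 15, 34, 40]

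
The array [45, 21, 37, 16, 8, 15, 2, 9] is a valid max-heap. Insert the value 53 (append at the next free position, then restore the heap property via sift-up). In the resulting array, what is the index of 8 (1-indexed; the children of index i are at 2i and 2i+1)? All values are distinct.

5

append 53 at index 9 → [45, 21, 37, 16, 8, 15, 2, 9, 53]
53 > parent 16 at index 4, swap → [45, 21, 37, 53, 8, 15, 2, 9, 16]
53 > parent 21 at index 2, swap → [45, 53, 37, 21, 8, 15, 2, 9, 16]
53 > parent 45 at index 1, swap → [53, 45, 37, 21, 8, 15, 2, 9, 16]
resulting array: [53, 45, 37, 21, 8, 15, 2, 9, 16]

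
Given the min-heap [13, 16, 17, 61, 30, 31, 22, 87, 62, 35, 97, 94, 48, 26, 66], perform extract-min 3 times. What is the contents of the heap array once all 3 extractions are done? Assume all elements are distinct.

[22, 30, 26, 61, 35, 31, 48, 87, 62, 66, 97, 94]

extract-min #1 returns 13:
  remove root 13; move last element 66 to root → [66, 16, 17, 61, 30, 31, 22, 87, 62, 35, 97, 94, 48, 26]
  66 vs smaller child 16 at index 1, swap → [16, 66, 17, 61, 30, 31, 22, 87, 62, 35, 97, 94, 48, 26]
  66 vs smaller child 30 at index 4, swap → [16, 30, 17, 61, 66, 31, 22, 87, 62, 35, 97, 94, 48, 26]
  66 vs smaller child 35 at index 9, swap → [16, 30, 17, 61, 35, 31, 22, 87, 62, 66, 97, 94, 48, 26]
extract-min #2 returns 16:
  remove root 16; move last element 26 to root → [26, 30, 17, 61, 35, 31, 22, 87, 62, 66, 97, 94, 48]
  26 vs smaller child 17 at index 2, swap → [17, 30, 26, 61, 35, 31, 22, 87, 62, 66, 97, 94, 48]
  26 vs smaller child 22 at index 6, swap → [17, 30, 22, 61, 35, 31, 26, 87, 62, 66, 97, 94, 48]
extract-min #3 returns 17:
  remove root 17; move last element 48 to root → [48, 30, 22, 61, 35, 31, 26, 87, 62, 66, 97, 94]
  48 vs smaller child 22 at index 2, swap → [22, 30, 48, 61, 35, 31, 26, 87, 62, 66, 97, 94]
  48 vs smaller child 26 at index 6, swap → [22, 30, 26, 61, 35, 31, 48, 87, 62, 66, 97, 94]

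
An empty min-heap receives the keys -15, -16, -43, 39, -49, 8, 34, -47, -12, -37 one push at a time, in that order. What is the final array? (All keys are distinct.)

[-49, -47, -16, -43, -37, 8, 34, 39, -12, -15]

Insert -15:
  append -15 at index 0 → [-15] (no swap needed)
Insert -16:
  append -16 at index 1 → [-15, -16]
  -16 < parent -15 at index 0, swap → [-16, -15]
Insert -43:
  append -43 at index 2 → [-16, -15, -43]
  -43 < parent -16 at index 0, swap → [-43, -15, -16]
Insert 39:
  append 39 at index 3 → [-43, -15, -16, 39] (no swap needed)
Insert -49:
  append -49 at index 4 → [-43, -15, -16, 39, -49]
  -49 < parent -15 at index 1, swap → [-43, -49, -16, 39, -15]
  -49 < parent -43 at index 0, swap → [-49, -43, -16, 39, -15]
Insert 8:
  append 8 at index 5 → [-49, -43, -16, 39, -15, 8] (no swap needed)
Insert 34:
  append 34 at index 6 → [-49, -43, -16, 39, -15, 8, 34] (no swap needed)
Insert -47:
  append -47 at index 7 → [-49, -43, -16, 39, -15, 8, 34, -47]
  -47 < parent 39 at index 3, swap → [-49, -43, -16, -47, -15, 8, 34, 39]
  -47 < parent -43 at index 1, swap → [-49, -47, -16, -43, -15, 8, 34, 39]
Insert -12:
  append -12 at index 8 → [-49, -47, -16, -43, -15, 8, 34, 39, -12] (no swap needed)
Insert -37:
  append -37 at index 9 → [-49, -47, -16, -43, -15, 8, 34, 39, -12, -37]
  -37 < parent -15 at index 4, swap → [-49, -47, -16, -43, -37, 8, 34, 39, -12, -15]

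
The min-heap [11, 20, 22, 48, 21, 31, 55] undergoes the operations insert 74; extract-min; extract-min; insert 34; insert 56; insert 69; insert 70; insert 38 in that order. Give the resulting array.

[21, 38, 22, 55, 48, 31, 34, 56, 69, 74, 70]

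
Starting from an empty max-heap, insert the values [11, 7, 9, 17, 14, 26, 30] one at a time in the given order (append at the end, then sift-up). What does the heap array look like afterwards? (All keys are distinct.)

[30, 14, 26, 7, 11, 9, 17]

Insert 11:
  append 11 at index 0 → [11] (no swap needed)
Insert 7:
  append 7 at index 1 → [11, 7] (no swap needed)
Insert 9:
  append 9 at index 2 → [11, 7, 9] (no swap needed)
Insert 17:
  append 17 at index 3 → [11, 7, 9, 17]
  17 > parent 7 at index 1, swap → [11, 17, 9, 7]
  17 > parent 11 at index 0, swap → [17, 11, 9, 7]
Insert 14:
  append 14 at index 4 → [17, 11, 9, 7, 14]
  14 > parent 11 at index 1, swap → [17, 14, 9, 7, 11]
Insert 26:
  append 26 at index 5 → [17, 14, 9, 7, 11, 26]
  26 > parent 9 at index 2, swap → [17, 14, 26, 7, 11, 9]
  26 > parent 17 at index 0, swap → [26, 14, 17, 7, 11, 9]
Insert 30:
  append 30 at index 6 → [26, 14, 17, 7, 11, 9, 30]
  30 > parent 17 at index 2, swap → [26, 14, 30, 7, 11, 9, 17]
  30 > parent 26 at index 0, swap → [30, 14, 26, 7, 11, 9, 17]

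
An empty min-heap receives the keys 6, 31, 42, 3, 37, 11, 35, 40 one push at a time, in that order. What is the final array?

Insert 6:
  append 6 at index 0 → [6] (no swap needed)
Insert 31:
  append 31 at index 1 → [6, 31] (no swap needed)
Insert 42:
  append 42 at index 2 → [6, 31, 42] (no swap needed)
Insert 3:
  append 3 at index 3 → [6, 31, 42, 3]
  3 < parent 31 at index 1, swap → [6, 3, 42, 31]
  3 < parent 6 at index 0, swap → [3, 6, 42, 31]
Insert 37:
  append 37 at index 4 → [3, 6, 42, 31, 37] (no swap needed)
Insert 11:
  append 11 at index 5 → [3, 6, 42, 31, 37, 11]
  11 < parent 42 at index 2, swap → [3, 6, 11, 31, 37, 42]
Insert 35:
  append 35 at index 6 → [3, 6, 11, 31, 37, 42, 35] (no swap needed)
Insert 40:
  append 40 at index 7 → [3, 6, 11, 31, 37, 42, 35, 40] (no swap needed)

[3, 6, 11, 31, 37, 42, 35, 40]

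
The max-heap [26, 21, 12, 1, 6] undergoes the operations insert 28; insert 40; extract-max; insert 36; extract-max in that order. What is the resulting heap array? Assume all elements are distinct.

[28, 21, 26, 1, 6, 12]

insert 28:
  append 28 at index 5 → [26, 21, 12, 1, 6, 28]
  28 > parent 12 at index 2, swap → [26, 21, 28, 1, 6, 12]
  28 > parent 26 at index 0, swap → [28, 21, 26, 1, 6, 12]
insert 40:
  append 40 at index 6 → [28, 21, 26, 1, 6, 12, 40]
  40 > parent 26 at index 2, swap → [28, 21, 40, 1, 6, 12, 26]
  40 > parent 28 at index 0, swap → [40, 21, 28, 1, 6, 12, 26]
extract-max → returns 40:
  remove root 40; move last element 26 to root → [26, 21, 28, 1, 6, 12]
  26 vs larger child 28 at index 2, swap → [28, 21, 26, 1, 6, 12]
insert 36:
  append 36 at index 6 → [28, 21, 26, 1, 6, 12, 36]
  36 > parent 26 at index 2, swap → [28, 21, 36, 1, 6, 12, 26]
  36 > parent 28 at index 0, swap → [36, 21, 28, 1, 6, 12, 26]
extract-max → returns 36:
  remove root 36; move last element 26 to root → [26, 21, 28, 1, 6, 12]
  26 vs larger child 28 at index 2, swap → [28, 21, 26, 1, 6, 12]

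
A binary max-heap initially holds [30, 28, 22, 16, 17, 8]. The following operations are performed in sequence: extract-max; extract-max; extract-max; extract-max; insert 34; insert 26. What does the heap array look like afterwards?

[34, 26, 16, 8]

extract-max → returns 30:
  remove root 30; move last element 8 to root → [8, 28, 22, 16, 17]
  8 vs larger child 28 at index 1, swap → [28, 8, 22, 16, 17]
  8 vs larger child 17 at index 4, swap → [28, 17, 22, 16, 8]
extract-max → returns 28:
  remove root 28; move last element 8 to root → [8, 17, 22, 16]
  8 vs larger child 22 at index 2, swap → [22, 17, 8, 16]
extract-max → returns 22:
  remove root 22; move last element 16 to root → [16, 17, 8]
  16 vs larger child 17 at index 1, swap → [17, 16, 8]
extract-max → returns 17:
  remove root 17; move last element 8 to root → [8, 16]
  8 vs only child 16 at index 1, swap → [16, 8]
insert 34:
  append 34 at index 2 → [16, 8, 34]
  34 > parent 16 at index 0, swap → [34, 8, 16]
insert 26:
  append 26 at index 3 → [34, 8, 16, 26]
  26 > parent 8 at index 1, swap → [34, 26, 16, 8]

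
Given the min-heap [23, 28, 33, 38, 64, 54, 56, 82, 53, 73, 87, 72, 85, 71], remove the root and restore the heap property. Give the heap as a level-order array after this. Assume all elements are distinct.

[28, 38, 33, 53, 64, 54, 56, 82, 71, 73, 87, 72, 85]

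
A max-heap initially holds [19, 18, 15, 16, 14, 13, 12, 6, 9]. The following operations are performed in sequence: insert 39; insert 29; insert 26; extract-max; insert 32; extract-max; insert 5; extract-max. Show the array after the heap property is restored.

insert 39:
  append 39 at index 9 → [19, 18, 15, 16, 14, 13, 12, 6, 9, 39]
  39 > parent 14 at index 4, swap → [19, 18, 15, 16, 39, 13, 12, 6, 9, 14]
  39 > parent 18 at index 1, swap → [19, 39, 15, 16, 18, 13, 12, 6, 9, 14]
  39 > parent 19 at index 0, swap → [39, 19, 15, 16, 18, 13, 12, 6, 9, 14]
insert 29:
  append 29 at index 10 → [39, 19, 15, 16, 18, 13, 12, 6, 9, 14, 29]
  29 > parent 18 at index 4, swap → [39, 19, 15, 16, 29, 13, 12, 6, 9, 14, 18]
  29 > parent 19 at index 1, swap → [39, 29, 15, 16, 19, 13, 12, 6, 9, 14, 18]
insert 26:
  append 26 at index 11 → [39, 29, 15, 16, 19, 13, 12, 6, 9, 14, 18, 26]
  26 > parent 13 at index 5, swap → [39, 29, 15, 16, 19, 26, 12, 6, 9, 14, 18, 13]
  26 > parent 15 at index 2, swap → [39, 29, 26, 16, 19, 15, 12, 6, 9, 14, 18, 13]
extract-max → returns 39:
  remove root 39; move last element 13 to root → [13, 29, 26, 16, 19, 15, 12, 6, 9, 14, 18]
  13 vs larger child 29 at index 1, swap → [29, 13, 26, 16, 19, 15, 12, 6, 9, 14, 18]
  13 vs larger child 19 at index 4, swap → [29, 19, 26, 16, 13, 15, 12, 6, 9, 14, 18]
  13 vs larger child 18 at index 10, swap → [29, 19, 26, 16, 18, 15, 12, 6, 9, 14, 13]
insert 32:
  append 32 at index 11 → [29, 19, 26, 16, 18, 15, 12, 6, 9, 14, 13, 32]
  32 > parent 15 at index 5, swap → [29, 19, 26, 16, 18, 32, 12, 6, 9, 14, 13, 15]
  32 > parent 26 at index 2, swap → [29, 19, 32, 16, 18, 26, 12, 6, 9, 14, 13, 15]
  32 > parent 29 at index 0, swap → [32, 19, 29, 16, 18, 26, 12, 6, 9, 14, 13, 15]
extract-max → returns 32:
  remove root 32; move last element 15 to root → [15, 19, 29, 16, 18, 26, 12, 6, 9, 14, 13]
  15 vs larger child 29 at index 2, swap → [29, 19, 15, 16, 18, 26, 12, 6, 9, 14, 13]
  15 vs larger child 26 at index 5, swap → [29, 19, 26, 16, 18, 15, 12, 6, 9, 14, 13]
insert 5:
  append 5 at index 11 → [29, 19, 26, 16, 18, 15, 12, 6, 9, 14, 13, 5] (no swap needed)
extract-max → returns 29:
  remove root 29; move last element 5 to root → [5, 19, 26, 16, 18, 15, 12, 6, 9, 14, 13]
  5 vs larger child 26 at index 2, swap → [26, 19, 5, 16, 18, 15, 12, 6, 9, 14, 13]
  5 vs larger child 15 at index 5, swap → [26, 19, 15, 16, 18, 5, 12, 6, 9, 14, 13]

[26, 19, 15, 16, 18, 5, 12, 6, 9, 14, 13]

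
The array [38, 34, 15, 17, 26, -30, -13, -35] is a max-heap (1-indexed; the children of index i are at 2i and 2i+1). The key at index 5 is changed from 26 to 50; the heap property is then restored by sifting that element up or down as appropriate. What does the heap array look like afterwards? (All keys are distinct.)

set index 5 from 26 to 50 → [38, 34, 15, 17, 50, -30, -13, -35]
50 > parent 34 at index 2, swap → [38, 50, 15, 17, 34, -30, -13, -35]
50 > parent 38 at index 1, swap → [50, 38, 15, 17, 34, -30, -13, -35]

[50, 38, 15, 17, 34, -30, -13, -35]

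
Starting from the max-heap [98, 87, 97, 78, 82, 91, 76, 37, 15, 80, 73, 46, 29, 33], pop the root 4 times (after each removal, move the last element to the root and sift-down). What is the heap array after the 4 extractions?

extract-max #1 returns 98:
  remove root 98; move last element 33 to root → [33, 87, 97, 78, 82, 91, 76, 37, 15, 80, 73, 46, 29]
  33 vs larger child 97 at index 2, swap → [97, 87, 33, 78, 82, 91, 76, 37, 15, 80, 73, 46, 29]
  33 vs larger child 91 at index 5, swap → [97, 87, 91, 78, 82, 33, 76, 37, 15, 80, 73, 46, 29]
  33 vs larger child 46 at index 11, swap → [97, 87, 91, 78, 82, 46, 76, 37, 15, 80, 73, 33, 29]
extract-max #2 returns 97:
  remove root 97; move last element 29 to root → [29, 87, 91, 78, 82, 46, 76, 37, 15, 80, 73, 33]
  29 vs larger child 91 at index 2, swap → [91, 87, 29, 78, 82, 46, 76, 37, 15, 80, 73, 33]
  29 vs larger child 76 at index 6, swap → [91, 87, 76, 78, 82, 46, 29, 37, 15, 80, 73, 33]
extract-max #3 returns 91:
  remove root 91; move last element 33 to root → [33, 87, 76, 78, 82, 46, 29, 37, 15, 80, 73]
  33 vs larger child 87 at index 1, swap → [87, 33, 76, 78, 82, 46, 29, 37, 15, 80, 73]
  33 vs larger child 82 at index 4, swap → [87, 82, 76, 78, 33, 46, 29, 37, 15, 80, 73]
  33 vs larger child 80 at index 9, swap → [87, 82, 76, 78, 80, 46, 29, 37, 15, 33, 73]
extract-max #4 returns 87:
  remove root 87; move last element 73 to root → [73, 82, 76, 78, 80, 46, 29, 37, 15, 33]
  73 vs larger child 82 at index 1, swap → [82, 73, 76, 78, 80, 46, 29, 37, 15, 33]
  73 vs larger child 80 at index 4, swap → [82, 80, 76, 78, 73, 46, 29, 37, 15, 33]

[82, 80, 76, 78, 73, 46, 29, 37, 15, 33]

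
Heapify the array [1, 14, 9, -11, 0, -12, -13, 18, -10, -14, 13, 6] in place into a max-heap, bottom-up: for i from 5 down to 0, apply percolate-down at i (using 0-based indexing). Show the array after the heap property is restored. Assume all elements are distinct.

sift down from index 5:
  -12 vs only child 6 at index 11, swap → [1, 14, 9, -11, 0, 6, -13, 18, -10, -14, 13, -12]
sift down from index 4:
  0 vs larger child 13 at index 10, swap → [1, 14, 9, -11, 13, 6, -13, 18, -10, -14, 0, -12]
sift down from index 3:
  -11 vs larger child 18 at index 7, swap → [1, 14, 9, 18, 13, 6, -13, -11, -10, -14, 0, -12]
sift down from index 2: already satisfies heap property
sift down from index 1:
  14 vs larger child 18 at index 3, swap → [1, 18, 9, 14, 13, 6, -13, -11, -10, -14, 0, -12]
sift down from index 0:
  1 vs larger child 18 at index 1, swap → [18, 1, 9, 14, 13, 6, -13, -11, -10, -14, 0, -12]
  1 vs larger child 14 at index 3, swap → [18, 14, 9, 1, 13, 6, -13, -11, -10, -14, 0, -12]

[18, 14, 9, 1, 13, 6, -13, -11, -10, -14, 0, -12]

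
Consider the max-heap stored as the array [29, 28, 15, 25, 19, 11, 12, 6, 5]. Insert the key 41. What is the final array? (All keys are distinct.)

[41, 29, 15, 25, 28, 11, 12, 6, 5, 19]

append 41 at index 9 → [29, 28, 15, 25, 19, 11, 12, 6, 5, 41]
41 > parent 19 at index 4, swap → [29, 28, 15, 25, 41, 11, 12, 6, 5, 19]
41 > parent 28 at index 1, swap → [29, 41, 15, 25, 28, 11, 12, 6, 5, 19]
41 > parent 29 at index 0, swap → [41, 29, 15, 25, 28, 11, 12, 6, 5, 19]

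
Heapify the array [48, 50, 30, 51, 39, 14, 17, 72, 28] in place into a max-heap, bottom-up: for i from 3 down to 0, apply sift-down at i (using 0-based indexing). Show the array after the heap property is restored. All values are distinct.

[72, 51, 30, 50, 39, 14, 17, 48, 28]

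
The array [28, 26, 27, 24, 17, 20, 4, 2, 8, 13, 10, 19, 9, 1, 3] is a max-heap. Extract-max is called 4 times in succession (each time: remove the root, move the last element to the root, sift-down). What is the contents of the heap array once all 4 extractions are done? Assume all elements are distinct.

extract-max #1 returns 28:
  remove root 28; move last element 3 to root → [3, 26, 27, 24, 17, 20, 4, 2, 8, 13, 10, 19, 9, 1]
  3 vs larger child 27 at index 2, swap → [27, 26, 3, 24, 17, 20, 4, 2, 8, 13, 10, 19, 9, 1]
  3 vs larger child 20 at index 5, swap → [27, 26, 20, 24, 17, 3, 4, 2, 8, 13, 10, 19, 9, 1]
  3 vs larger child 19 at index 11, swap → [27, 26, 20, 24, 17, 19, 4, 2, 8, 13, 10, 3, 9, 1]
extract-max #2 returns 27:
  remove root 27; move last element 1 to root → [1, 26, 20, 24, 17, 19, 4, 2, 8, 13, 10, 3, 9]
  1 vs larger child 26 at index 1, swap → [26, 1, 20, 24, 17, 19, 4, 2, 8, 13, 10, 3, 9]
  1 vs larger child 24 at index 3, swap → [26, 24, 20, 1, 17, 19, 4, 2, 8, 13, 10, 3, 9]
  1 vs larger child 8 at index 8, swap → [26, 24, 20, 8, 17, 19, 4, 2, 1, 13, 10, 3, 9]
extract-max #3 returns 26:
  remove root 26; move last element 9 to root → [9, 24, 20, 8, 17, 19, 4, 2, 1, 13, 10, 3]
  9 vs larger child 24 at index 1, swap → [24, 9, 20, 8, 17, 19, 4, 2, 1, 13, 10, 3]
  9 vs larger child 17 at index 4, swap → [24, 17, 20, 8, 9, 19, 4, 2, 1, 13, 10, 3]
  9 vs larger child 13 at index 9, swap → [24, 17, 20, 8, 13, 19, 4, 2, 1, 9, 10, 3]
extract-max #4 returns 24:
  remove root 24; move last element 3 to root → [3, 17, 20, 8, 13, 19, 4, 2, 1, 9, 10]
  3 vs larger child 20 at index 2, swap → [20, 17, 3, 8, 13, 19, 4, 2, 1, 9, 10]
  3 vs larger child 19 at index 5, swap → [20, 17, 19, 8, 13, 3, 4, 2, 1, 9, 10]

[20, 17, 19, 8, 13, 3, 4, 2, 1, 9, 10]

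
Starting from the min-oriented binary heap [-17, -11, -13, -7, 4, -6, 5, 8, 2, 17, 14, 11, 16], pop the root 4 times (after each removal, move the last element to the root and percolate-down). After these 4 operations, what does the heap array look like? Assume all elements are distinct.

extract-min #1 returns -17:
  remove root -17; move last element 16 to root → [16, -11, -13, -7, 4, -6, 5, 8, 2, 17, 14, 11]
  16 vs smaller child -13 at index 2, swap → [-13, -11, 16, -7, 4, -6, 5, 8, 2, 17, 14, 11]
  16 vs smaller child -6 at index 5, swap → [-13, -11, -6, -7, 4, 16, 5, 8, 2, 17, 14, 11]
  16 vs only child 11 at index 11, swap → [-13, -11, -6, -7, 4, 11, 5, 8, 2, 17, 14, 16]
extract-min #2 returns -13:
  remove root -13; move last element 16 to root → [16, -11, -6, -7, 4, 11, 5, 8, 2, 17, 14]
  16 vs smaller child -11 at index 1, swap → [-11, 16, -6, -7, 4, 11, 5, 8, 2, 17, 14]
  16 vs smaller child -7 at index 3, swap → [-11, -7, -6, 16, 4, 11, 5, 8, 2, 17, 14]
  16 vs smaller child 2 at index 8, swap → [-11, -7, -6, 2, 4, 11, 5, 8, 16, 17, 14]
extract-min #3 returns -11:
  remove root -11; move last element 14 to root → [14, -7, -6, 2, 4, 11, 5, 8, 16, 17]
  14 vs smaller child -7 at index 1, swap → [-7, 14, -6, 2, 4, 11, 5, 8, 16, 17]
  14 vs smaller child 2 at index 3, swap → [-7, 2, -6, 14, 4, 11, 5, 8, 16, 17]
  14 vs smaller child 8 at index 7, swap → [-7, 2, -6, 8, 4, 11, 5, 14, 16, 17]
extract-min #4 returns -7:
  remove root -7; move last element 17 to root → [17, 2, -6, 8, 4, 11, 5, 14, 16]
  17 vs smaller child -6 at index 2, swap → [-6, 2, 17, 8, 4, 11, 5, 14, 16]
  17 vs smaller child 5 at index 6, swap → [-6, 2, 5, 8, 4, 11, 17, 14, 16]

[-6, 2, 5, 8, 4, 11, 17, 14, 16]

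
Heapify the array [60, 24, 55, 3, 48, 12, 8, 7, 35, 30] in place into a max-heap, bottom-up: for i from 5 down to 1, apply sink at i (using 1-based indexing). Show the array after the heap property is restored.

sift down from index 5: already satisfies heap property
sift down from index 4:
  3 vs larger child 35 at index 9, swap → [60, 24, 55, 35, 48, 12, 8, 7, 3, 30]
sift down from index 3: already satisfies heap property
sift down from index 2:
  24 vs larger child 48 at index 5, swap → [60, 48, 55, 35, 24, 12, 8, 7, 3, 30]
  24 vs only child 30 at index 10, swap → [60, 48, 55, 35, 30, 12, 8, 7, 3, 24]
sift down from index 1: already satisfies heap property

[60, 48, 55, 35, 30, 12, 8, 7, 3, 24]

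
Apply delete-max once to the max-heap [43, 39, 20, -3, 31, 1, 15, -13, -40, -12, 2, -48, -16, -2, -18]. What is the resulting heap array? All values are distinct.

[39, 31, 20, -3, 2, 1, 15, -13, -40, -12, -18, -48, -16, -2]

remove root 43; move last element -18 to root → [-18, 39, 20, -3, 31, 1, 15, -13, -40, -12, 2, -48, -16, -2]
-18 vs larger child 39 at index 1, swap → [39, -18, 20, -3, 31, 1, 15, -13, -40, -12, 2, -48, -16, -2]
-18 vs larger child 31 at index 4, swap → [39, 31, 20, -3, -18, 1, 15, -13, -40, -12, 2, -48, -16, -2]
-18 vs larger child 2 at index 10, swap → [39, 31, 20, -3, 2, 1, 15, -13, -40, -12, -18, -48, -16, -2]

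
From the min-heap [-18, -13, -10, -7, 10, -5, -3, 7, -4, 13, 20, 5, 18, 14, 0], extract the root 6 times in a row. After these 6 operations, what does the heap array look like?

extract-min #1 returns -18:
  remove root -18; move last element 0 to root → [0, -13, -10, -7, 10, -5, -3, 7, -4, 13, 20, 5, 18, 14]
  0 vs smaller child -13 at index 1, swap → [-13, 0, -10, -7, 10, -5, -3, 7, -4, 13, 20, 5, 18, 14]
  0 vs smaller child -7 at index 3, swap → [-13, -7, -10, 0, 10, -5, -3, 7, -4, 13, 20, 5, 18, 14]
  0 vs smaller child -4 at index 8, swap → [-13, -7, -10, -4, 10, -5, -3, 7, 0, 13, 20, 5, 18, 14]
extract-min #2 returns -13:
  remove root -13; move last element 14 to root → [14, -7, -10, -4, 10, -5, -3, 7, 0, 13, 20, 5, 18]
  14 vs smaller child -10 at index 2, swap → [-10, -7, 14, -4, 10, -5, -3, 7, 0, 13, 20, 5, 18]
  14 vs smaller child -5 at index 5, swap → [-10, -7, -5, -4, 10, 14, -3, 7, 0, 13, 20, 5, 18]
  14 vs smaller child 5 at index 11, swap → [-10, -7, -5, -4, 10, 5, -3, 7, 0, 13, 20, 14, 18]
extract-min #3 returns -10:
  remove root -10; move last element 18 to root → [18, -7, -5, -4, 10, 5, -3, 7, 0, 13, 20, 14]
  18 vs smaller child -7 at index 1, swap → [-7, 18, -5, -4, 10, 5, -3, 7, 0, 13, 20, 14]
  18 vs smaller child -4 at index 3, swap → [-7, -4, -5, 18, 10, 5, -3, 7, 0, 13, 20, 14]
  18 vs smaller child 0 at index 8, swap → [-7, -4, -5, 0, 10, 5, -3, 7, 18, 13, 20, 14]
extract-min #4 returns -7:
  remove root -7; move last element 14 to root → [14, -4, -5, 0, 10, 5, -3, 7, 18, 13, 20]
  14 vs smaller child -5 at index 2, swap → [-5, -4, 14, 0, 10, 5, -3, 7, 18, 13, 20]
  14 vs smaller child -3 at index 6, swap → [-5, -4, -3, 0, 10, 5, 14, 7, 18, 13, 20]
extract-min #5 returns -5:
  remove root -5; move last element 20 to root → [20, -4, -3, 0, 10, 5, 14, 7, 18, 13]
  20 vs smaller child -4 at index 1, swap → [-4, 20, -3, 0, 10, 5, 14, 7, 18, 13]
  20 vs smaller child 0 at index 3, swap → [-4, 0, -3, 20, 10, 5, 14, 7, 18, 13]
  20 vs smaller child 7 at index 7, swap → [-4, 0, -3, 7, 10, 5, 14, 20, 18, 13]
extract-min #6 returns -4:
  remove root -4; move last element 13 to root → [13, 0, -3, 7, 10, 5, 14, 20, 18]
  13 vs smaller child -3 at index 2, swap → [-3, 0, 13, 7, 10, 5, 14, 20, 18]
  13 vs smaller child 5 at index 5, swap → [-3, 0, 5, 7, 10, 13, 14, 20, 18]

[-3, 0, 5, 7, 10, 13, 14, 20, 18]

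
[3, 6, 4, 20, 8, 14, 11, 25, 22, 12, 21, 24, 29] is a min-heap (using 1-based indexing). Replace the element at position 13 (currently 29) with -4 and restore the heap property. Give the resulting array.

[-4, 6, 3, 20, 8, 4, 11, 25, 22, 12, 21, 24, 14]

set index 13 from 29 to -4 → [3, 6, 4, 20, 8, 14, 11, 25, 22, 12, 21, 24, -4]
-4 < parent 14 at index 6, swap → [3, 6, 4, 20, 8, -4, 11, 25, 22, 12, 21, 24, 14]
-4 < parent 4 at index 3, swap → [3, 6, -4, 20, 8, 4, 11, 25, 22, 12, 21, 24, 14]
-4 < parent 3 at index 1, swap → [-4, 6, 3, 20, 8, 4, 11, 25, 22, 12, 21, 24, 14]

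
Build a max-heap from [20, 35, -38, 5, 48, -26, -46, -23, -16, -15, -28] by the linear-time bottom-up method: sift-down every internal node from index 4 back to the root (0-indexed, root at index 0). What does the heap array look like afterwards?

sift down from index 4: already satisfies heap property
sift down from index 3: already satisfies heap property
sift down from index 2:
  -38 vs larger child -26 at index 5, swap → [20, 35, -26, 5, 48, -38, -46, -23, -16, -15, -28]
sift down from index 1:
  35 vs larger child 48 at index 4, swap → [20, 48, -26, 5, 35, -38, -46, -23, -16, -15, -28]
sift down from index 0:
  20 vs larger child 48 at index 1, swap → [48, 20, -26, 5, 35, -38, -46, -23, -16, -15, -28]
  20 vs larger child 35 at index 4, swap → [48, 35, -26, 5, 20, -38, -46, -23, -16, -15, -28]

[48, 35, -26, 5, 20, -38, -46, -23, -16, -15, -28]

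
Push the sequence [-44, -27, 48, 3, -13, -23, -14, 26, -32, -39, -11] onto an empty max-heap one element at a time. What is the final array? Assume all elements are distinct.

[48, 26, -14, 3, -11, -27, -23, -44, -32, -39, -13]

Insert -44:
  append -44 at index 0 → [-44] (no swap needed)
Insert -27:
  append -27 at index 1 → [-44, -27]
  -27 > parent -44 at index 0, swap → [-27, -44]
Insert 48:
  append 48 at index 2 → [-27, -44, 48]
  48 > parent -27 at index 0, swap → [48, -44, -27]
Insert 3:
  append 3 at index 3 → [48, -44, -27, 3]
  3 > parent -44 at index 1, swap → [48, 3, -27, -44]
Insert -13:
  append -13 at index 4 → [48, 3, -27, -44, -13] (no swap needed)
Insert -23:
  append -23 at index 5 → [48, 3, -27, -44, -13, -23]
  -23 > parent -27 at index 2, swap → [48, 3, -23, -44, -13, -27]
Insert -14:
  append -14 at index 6 → [48, 3, -23, -44, -13, -27, -14]
  -14 > parent -23 at index 2, swap → [48, 3, -14, -44, -13, -27, -23]
Insert 26:
  append 26 at index 7 → [48, 3, -14, -44, -13, -27, -23, 26]
  26 > parent -44 at index 3, swap → [48, 3, -14, 26, -13, -27, -23, -44]
  26 > parent 3 at index 1, swap → [48, 26, -14, 3, -13, -27, -23, -44]
Insert -32:
  append -32 at index 8 → [48, 26, -14, 3, -13, -27, -23, -44, -32] (no swap needed)
Insert -39:
  append -39 at index 9 → [48, 26, -14, 3, -13, -27, -23, -44, -32, -39] (no swap needed)
Insert -11:
  append -11 at index 10 → [48, 26, -14, 3, -13, -27, -23, -44, -32, -39, -11]
  -11 > parent -13 at index 4, swap → [48, 26, -14, 3, -11, -27, -23, -44, -32, -39, -13]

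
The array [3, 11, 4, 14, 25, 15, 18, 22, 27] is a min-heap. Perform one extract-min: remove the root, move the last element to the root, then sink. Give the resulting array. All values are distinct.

remove root 3; move last element 27 to root → [27, 11, 4, 14, 25, 15, 18, 22]
27 vs smaller child 4 at index 2, swap → [4, 11, 27, 14, 25, 15, 18, 22]
27 vs smaller child 15 at index 5, swap → [4, 11, 15, 14, 25, 27, 18, 22]

[4, 11, 15, 14, 25, 27, 18, 22]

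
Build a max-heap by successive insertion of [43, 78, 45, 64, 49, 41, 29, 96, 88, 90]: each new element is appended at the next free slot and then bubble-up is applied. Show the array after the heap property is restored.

[96, 90, 45, 78, 88, 41, 29, 43, 64, 49]

Insert 43:
  append 43 at index 0 → [43] (no swap needed)
Insert 78:
  append 78 at index 1 → [43, 78]
  78 > parent 43 at index 0, swap → [78, 43]
Insert 45:
  append 45 at index 2 → [78, 43, 45] (no swap needed)
Insert 64:
  append 64 at index 3 → [78, 43, 45, 64]
  64 > parent 43 at index 1, swap → [78, 64, 45, 43]
Insert 49:
  append 49 at index 4 → [78, 64, 45, 43, 49] (no swap needed)
Insert 41:
  append 41 at index 5 → [78, 64, 45, 43, 49, 41] (no swap needed)
Insert 29:
  append 29 at index 6 → [78, 64, 45, 43, 49, 41, 29] (no swap needed)
Insert 96:
  append 96 at index 7 → [78, 64, 45, 43, 49, 41, 29, 96]
  96 > parent 43 at index 3, swap → [78, 64, 45, 96, 49, 41, 29, 43]
  96 > parent 64 at index 1, swap → [78, 96, 45, 64, 49, 41, 29, 43]
  96 > parent 78 at index 0, swap → [96, 78, 45, 64, 49, 41, 29, 43]
Insert 88:
  append 88 at index 8 → [96, 78, 45, 64, 49, 41, 29, 43, 88]
  88 > parent 64 at index 3, swap → [96, 78, 45, 88, 49, 41, 29, 43, 64]
  88 > parent 78 at index 1, swap → [96, 88, 45, 78, 49, 41, 29, 43, 64]
Insert 90:
  append 90 at index 9 → [96, 88, 45, 78, 49, 41, 29, 43, 64, 90]
  90 > parent 49 at index 4, swap → [96, 88, 45, 78, 90, 41, 29, 43, 64, 49]
  90 > parent 88 at index 1, swap → [96, 90, 45, 78, 88, 41, 29, 43, 64, 49]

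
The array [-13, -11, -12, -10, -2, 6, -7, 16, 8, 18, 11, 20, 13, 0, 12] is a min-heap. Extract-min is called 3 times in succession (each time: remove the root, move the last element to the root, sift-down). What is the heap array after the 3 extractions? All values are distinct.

extract-min #1 returns -13:
  remove root -13; move last element 12 to root → [12, -11, -12, -10, -2, 6, -7, 16, 8, 18, 11, 20, 13, 0]
  12 vs smaller child -12 at index 2, swap → [-12, -11, 12, -10, -2, 6, -7, 16, 8, 18, 11, 20, 13, 0]
  12 vs smaller child -7 at index 6, swap → [-12, -11, -7, -10, -2, 6, 12, 16, 8, 18, 11, 20, 13, 0]
  12 vs only child 0 at index 13, swap → [-12, -11, -7, -10, -2, 6, 0, 16, 8, 18, 11, 20, 13, 12]
extract-min #2 returns -12:
  remove root -12; move last element 12 to root → [12, -11, -7, -10, -2, 6, 0, 16, 8, 18, 11, 20, 13]
  12 vs smaller child -11 at index 1, swap → [-11, 12, -7, -10, -2, 6, 0, 16, 8, 18, 11, 20, 13]
  12 vs smaller child -10 at index 3, swap → [-11, -10, -7, 12, -2, 6, 0, 16, 8, 18, 11, 20, 13]
  12 vs smaller child 8 at index 8, swap → [-11, -10, -7, 8, -2, 6, 0, 16, 12, 18, 11, 20, 13]
extract-min #3 returns -11:
  remove root -11; move last element 13 to root → [13, -10, -7, 8, -2, 6, 0, 16, 12, 18, 11, 20]
  13 vs smaller child -10 at index 1, swap → [-10, 13, -7, 8, -2, 6, 0, 16, 12, 18, 11, 20]
  13 vs smaller child -2 at index 4, swap → [-10, -2, -7, 8, 13, 6, 0, 16, 12, 18, 11, 20]
  13 vs smaller child 11 at index 10, swap → [-10, -2, -7, 8, 11, 6, 0, 16, 12, 18, 13, 20]

[-10, -2, -7, 8, 11, 6, 0, 16, 12, 18, 13, 20]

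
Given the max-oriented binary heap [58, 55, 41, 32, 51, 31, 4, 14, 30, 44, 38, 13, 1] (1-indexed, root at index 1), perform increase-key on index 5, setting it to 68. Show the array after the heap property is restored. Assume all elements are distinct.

[68, 58, 41, 32, 55, 31, 4, 14, 30, 44, 38, 13, 1]

set index 5 from 51 to 68 → [58, 55, 41, 32, 68, 31, 4, 14, 30, 44, 38, 13, 1]
68 > parent 55 at index 2, swap → [58, 68, 41, 32, 55, 31, 4, 14, 30, 44, 38, 13, 1]
68 > parent 58 at index 1, swap → [68, 58, 41, 32, 55, 31, 4, 14, 30, 44, 38, 13, 1]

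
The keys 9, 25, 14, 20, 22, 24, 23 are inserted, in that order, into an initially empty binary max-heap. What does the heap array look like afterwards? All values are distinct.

[25, 22, 24, 9, 20, 14, 23]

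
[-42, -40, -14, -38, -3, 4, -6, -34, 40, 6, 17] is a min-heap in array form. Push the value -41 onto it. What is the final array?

[-42, -40, -41, -38, -3, -14, -6, -34, 40, 6, 17, 4]

append -41 at index 11 → [-42, -40, -14, -38, -3, 4, -6, -34, 40, 6, 17, -41]
-41 < parent 4 at index 5, swap → [-42, -40, -14, -38, -3, -41, -6, -34, 40, 6, 17, 4]
-41 < parent -14 at index 2, swap → [-42, -40, -41, -38, -3, -14, -6, -34, 40, 6, 17, 4]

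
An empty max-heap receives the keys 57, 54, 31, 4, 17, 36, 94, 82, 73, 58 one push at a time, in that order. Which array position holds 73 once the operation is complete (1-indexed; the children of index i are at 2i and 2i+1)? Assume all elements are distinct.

Insert 57:
  append 57 at index 1 → [57] (no swap needed)
Insert 54:
  append 54 at index 2 → [57, 54] (no swap needed)
Insert 31:
  append 31 at index 3 → [57, 54, 31] (no swap needed)
Insert 4:
  append 4 at index 4 → [57, 54, 31, 4] (no swap needed)
Insert 17:
  append 17 at index 5 → [57, 54, 31, 4, 17] (no swap needed)
Insert 36:
  append 36 at index 6 → [57, 54, 31, 4, 17, 36]
  36 > parent 31 at index 3, swap → [57, 54, 36, 4, 17, 31]
Insert 94:
  append 94 at index 7 → [57, 54, 36, 4, 17, 31, 94]
  94 > parent 36 at index 3, swap → [57, 54, 94, 4, 17, 31, 36]
  94 > parent 57 at index 1, swap → [94, 54, 57, 4, 17, 31, 36]
Insert 82:
  append 82 at index 8 → [94, 54, 57, 4, 17, 31, 36, 82]
  82 > parent 4 at index 4, swap → [94, 54, 57, 82, 17, 31, 36, 4]
  82 > parent 54 at index 2, swap → [94, 82, 57, 54, 17, 31, 36, 4]
Insert 73:
  append 73 at index 9 → [94, 82, 57, 54, 17, 31, 36, 4, 73]
  73 > parent 54 at index 4, swap → [94, 82, 57, 73, 17, 31, 36, 4, 54]
Insert 58:
  append 58 at index 10 → [94, 82, 57, 73, 17, 31, 36, 4, 54, 58]
  58 > parent 17 at index 5, swap → [94, 82, 57, 73, 58, 31, 36, 4, 54, 17]
resulting array: [94, 82, 57, 73, 58, 31, 36, 4, 54, 17]

4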